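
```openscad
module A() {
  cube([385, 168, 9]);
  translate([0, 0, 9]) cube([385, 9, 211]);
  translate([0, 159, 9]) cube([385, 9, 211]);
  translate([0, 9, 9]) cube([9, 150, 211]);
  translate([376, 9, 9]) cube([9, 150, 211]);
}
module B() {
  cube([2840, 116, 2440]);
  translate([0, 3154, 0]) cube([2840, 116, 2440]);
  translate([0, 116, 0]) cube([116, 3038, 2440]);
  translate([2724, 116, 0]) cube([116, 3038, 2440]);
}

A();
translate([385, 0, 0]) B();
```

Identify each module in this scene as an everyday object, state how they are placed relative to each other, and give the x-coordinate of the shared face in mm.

A is an open box. B is a house frame. The house frame is against the open box's +x side, with their −y faces flush. The x-coordinate of the shared face is 385 mm.

The open box's +x face and the house frame's −x face are both at x = 385 mm.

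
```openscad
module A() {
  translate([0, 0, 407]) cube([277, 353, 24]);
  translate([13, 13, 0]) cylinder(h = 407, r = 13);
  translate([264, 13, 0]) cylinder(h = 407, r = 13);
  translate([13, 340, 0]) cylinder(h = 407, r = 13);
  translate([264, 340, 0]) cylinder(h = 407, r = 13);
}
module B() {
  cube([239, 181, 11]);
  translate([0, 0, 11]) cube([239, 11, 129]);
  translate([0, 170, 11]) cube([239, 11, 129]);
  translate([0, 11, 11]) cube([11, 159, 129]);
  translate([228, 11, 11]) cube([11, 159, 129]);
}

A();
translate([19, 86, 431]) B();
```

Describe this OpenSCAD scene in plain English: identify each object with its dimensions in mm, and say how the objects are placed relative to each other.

A is a simple wooden stool: a rectangular seat 277 mm (x) by 353 mm (y), 24 mm thick, top face at z = 431 mm, on four round legs, each 26 mm in diameter. The legs rest on z = 0, each leg's axis is inset half a diameter from the nearest pair of seat edges (so the leg's bounding box is flush with the corner).

B is an open storage box with external size 239×181×140 mm and wall thickness 11 mm (the base is also 11 mm thick). The base covers the whole footprint; the four walls stand on the base, with the y-facing walls full-width and the x-facing walls fitting between their inner faces.

The open box is on top of the stool, centred.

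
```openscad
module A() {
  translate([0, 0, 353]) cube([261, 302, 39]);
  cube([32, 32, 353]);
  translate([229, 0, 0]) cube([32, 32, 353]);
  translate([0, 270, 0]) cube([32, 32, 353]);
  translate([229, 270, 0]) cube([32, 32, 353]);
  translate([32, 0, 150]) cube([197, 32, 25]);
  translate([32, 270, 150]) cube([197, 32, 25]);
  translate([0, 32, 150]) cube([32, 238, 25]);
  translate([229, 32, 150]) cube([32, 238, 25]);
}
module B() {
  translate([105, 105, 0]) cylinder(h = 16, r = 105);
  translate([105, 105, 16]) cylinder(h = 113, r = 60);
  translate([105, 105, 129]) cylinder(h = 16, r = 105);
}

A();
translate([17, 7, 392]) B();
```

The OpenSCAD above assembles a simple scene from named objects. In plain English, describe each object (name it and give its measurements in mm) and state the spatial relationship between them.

A is a simple wooden stool: a rectangular seat 261 mm (x) by 302 mm (y), 39 mm thick, top face at z = 392 mm, on four square legs, each 32×32 mm in cross-section. The legs rest on z = 0, each flush with a corner of the seat. Four stretchers, 32 mm wide and 25 mm tall, connect adjacent legs with their undersides at z = 150 mm, each running between the inner faces of the legs it joins and aligned with the legs' outer faces on the other axis.

B is a spool: two coaxial disc flanges of radius 105 mm and thickness 16 mm, joined by a core cylinder of radius 60 mm and height 113 mm. The lower flange rests on z = 0 and the three cylinders share a vertical axis.

The spool is on top of the stool.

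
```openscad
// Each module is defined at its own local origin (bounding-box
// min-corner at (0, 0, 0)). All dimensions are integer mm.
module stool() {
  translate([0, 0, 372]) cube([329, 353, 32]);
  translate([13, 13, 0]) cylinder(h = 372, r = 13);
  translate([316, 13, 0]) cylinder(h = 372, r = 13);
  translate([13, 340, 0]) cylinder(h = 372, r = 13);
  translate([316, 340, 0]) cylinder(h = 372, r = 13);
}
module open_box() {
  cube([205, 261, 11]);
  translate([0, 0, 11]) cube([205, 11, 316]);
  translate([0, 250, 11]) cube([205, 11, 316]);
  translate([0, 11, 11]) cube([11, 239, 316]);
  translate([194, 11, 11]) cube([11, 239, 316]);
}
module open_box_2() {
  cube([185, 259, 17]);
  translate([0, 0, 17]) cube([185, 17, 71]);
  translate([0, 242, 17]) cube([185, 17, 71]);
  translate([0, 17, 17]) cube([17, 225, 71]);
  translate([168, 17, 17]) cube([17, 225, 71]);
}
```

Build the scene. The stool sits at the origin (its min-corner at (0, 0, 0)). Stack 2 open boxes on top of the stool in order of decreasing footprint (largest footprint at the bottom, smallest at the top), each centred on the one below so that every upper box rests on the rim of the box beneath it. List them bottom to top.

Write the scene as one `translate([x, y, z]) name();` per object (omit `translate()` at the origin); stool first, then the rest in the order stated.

stool();
translate([62, 46, 404]) open_box();
translate([72, 47, 731]) open_box_2();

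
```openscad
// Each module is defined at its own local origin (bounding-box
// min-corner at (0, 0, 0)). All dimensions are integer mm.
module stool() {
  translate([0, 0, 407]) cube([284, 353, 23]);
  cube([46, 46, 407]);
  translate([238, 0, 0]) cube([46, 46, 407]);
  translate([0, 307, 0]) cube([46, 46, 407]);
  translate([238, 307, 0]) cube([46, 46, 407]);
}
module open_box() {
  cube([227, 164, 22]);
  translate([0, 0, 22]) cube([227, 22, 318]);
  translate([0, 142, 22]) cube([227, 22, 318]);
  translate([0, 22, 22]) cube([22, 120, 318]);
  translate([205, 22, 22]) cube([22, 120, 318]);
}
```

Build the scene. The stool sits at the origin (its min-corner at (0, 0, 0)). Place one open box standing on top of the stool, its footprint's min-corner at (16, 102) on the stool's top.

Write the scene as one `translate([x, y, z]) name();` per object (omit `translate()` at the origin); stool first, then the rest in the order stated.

stool();
translate([16, 102, 430]) open_box();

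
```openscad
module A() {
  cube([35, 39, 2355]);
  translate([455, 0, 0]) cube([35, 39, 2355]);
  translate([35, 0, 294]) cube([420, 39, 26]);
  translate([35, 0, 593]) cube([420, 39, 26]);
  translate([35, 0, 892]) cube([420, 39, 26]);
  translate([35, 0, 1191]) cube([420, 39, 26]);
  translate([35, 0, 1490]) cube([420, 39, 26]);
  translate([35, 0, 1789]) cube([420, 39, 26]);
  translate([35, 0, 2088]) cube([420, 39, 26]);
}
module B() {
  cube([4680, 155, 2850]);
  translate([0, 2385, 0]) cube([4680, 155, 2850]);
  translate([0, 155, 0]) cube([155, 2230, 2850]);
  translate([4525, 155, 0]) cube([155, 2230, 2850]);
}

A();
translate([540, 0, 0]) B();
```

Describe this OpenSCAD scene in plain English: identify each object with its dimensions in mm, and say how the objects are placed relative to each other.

A is a wooden ladder with two side rails of 35×39 mm section and 2355 mm height, set 490 mm apart overall. Between them run 7 rectangular rungs (39 mm deep, 26 mm thick), front faces flush with the rails' −y face. The bottom of the first rung is 294 mm above the floor and each subsequent rung is 299 mm higher than the one below.

B is a box-shaped house frame (walls only): outside footprint 4680×2540 mm, wall height 2850 mm, wall thickness 155 mm. The two y-facing walls run the full x-width; the two x-facing walls fit between the inner faces of the y-facing walls.

The house frame is on the floor beside the ladder on its +x side.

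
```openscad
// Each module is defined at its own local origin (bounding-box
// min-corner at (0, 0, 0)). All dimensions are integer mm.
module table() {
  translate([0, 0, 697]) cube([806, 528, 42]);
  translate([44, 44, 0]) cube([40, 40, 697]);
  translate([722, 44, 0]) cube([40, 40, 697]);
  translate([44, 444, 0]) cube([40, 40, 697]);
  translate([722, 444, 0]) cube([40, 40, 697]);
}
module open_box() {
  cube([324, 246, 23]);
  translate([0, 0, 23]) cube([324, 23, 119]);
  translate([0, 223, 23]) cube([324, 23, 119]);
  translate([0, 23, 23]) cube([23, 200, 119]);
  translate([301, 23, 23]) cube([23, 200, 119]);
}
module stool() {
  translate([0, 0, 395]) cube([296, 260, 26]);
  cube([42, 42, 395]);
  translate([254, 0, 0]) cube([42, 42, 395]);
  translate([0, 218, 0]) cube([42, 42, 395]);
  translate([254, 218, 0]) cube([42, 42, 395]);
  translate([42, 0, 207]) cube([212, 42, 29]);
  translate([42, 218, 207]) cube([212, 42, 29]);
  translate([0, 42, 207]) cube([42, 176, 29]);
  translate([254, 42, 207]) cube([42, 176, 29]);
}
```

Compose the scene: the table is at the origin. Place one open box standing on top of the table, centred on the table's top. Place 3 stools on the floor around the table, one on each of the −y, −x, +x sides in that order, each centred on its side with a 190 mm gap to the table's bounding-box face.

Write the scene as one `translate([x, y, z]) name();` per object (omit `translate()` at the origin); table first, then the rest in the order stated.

table();
translate([241, 141, 739]) open_box();
translate([255, -450, 0]) stool();
translate([-486, 134, 0]) stool();
translate([996, 134, 0]) stool();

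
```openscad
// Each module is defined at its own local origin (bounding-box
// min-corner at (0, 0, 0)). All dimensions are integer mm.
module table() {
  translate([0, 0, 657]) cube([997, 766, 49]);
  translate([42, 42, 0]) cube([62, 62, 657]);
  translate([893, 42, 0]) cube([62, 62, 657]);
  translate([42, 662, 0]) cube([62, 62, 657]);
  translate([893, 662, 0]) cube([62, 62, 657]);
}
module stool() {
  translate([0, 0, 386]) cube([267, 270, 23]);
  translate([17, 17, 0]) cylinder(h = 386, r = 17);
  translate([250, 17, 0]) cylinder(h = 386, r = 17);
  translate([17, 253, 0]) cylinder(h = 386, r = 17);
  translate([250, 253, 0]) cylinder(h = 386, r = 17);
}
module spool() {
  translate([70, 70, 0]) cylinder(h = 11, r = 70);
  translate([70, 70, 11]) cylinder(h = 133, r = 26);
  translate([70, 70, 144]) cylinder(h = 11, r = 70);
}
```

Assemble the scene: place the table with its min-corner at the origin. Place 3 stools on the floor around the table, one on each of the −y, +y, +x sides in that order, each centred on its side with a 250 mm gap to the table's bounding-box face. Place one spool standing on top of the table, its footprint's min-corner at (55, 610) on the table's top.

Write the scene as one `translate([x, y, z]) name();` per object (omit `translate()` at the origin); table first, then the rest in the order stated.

table();
translate([365, -520, 0]) stool();
translate([365, 1016, 0]) stool();
translate([1247, 248, 0]) stool();
translate([55, 610, 706]) spool();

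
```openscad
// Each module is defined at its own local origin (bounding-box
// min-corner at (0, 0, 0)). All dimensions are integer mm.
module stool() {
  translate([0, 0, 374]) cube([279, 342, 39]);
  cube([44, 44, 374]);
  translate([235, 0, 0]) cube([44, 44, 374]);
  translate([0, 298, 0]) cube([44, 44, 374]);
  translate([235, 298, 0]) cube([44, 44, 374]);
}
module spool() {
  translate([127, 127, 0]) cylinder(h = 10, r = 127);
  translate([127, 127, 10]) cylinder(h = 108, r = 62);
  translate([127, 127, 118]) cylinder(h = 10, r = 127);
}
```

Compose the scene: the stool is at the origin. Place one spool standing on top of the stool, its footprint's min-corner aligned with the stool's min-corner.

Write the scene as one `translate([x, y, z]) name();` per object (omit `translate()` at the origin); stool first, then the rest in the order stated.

stool();
translate([0, 0, 413]) spool();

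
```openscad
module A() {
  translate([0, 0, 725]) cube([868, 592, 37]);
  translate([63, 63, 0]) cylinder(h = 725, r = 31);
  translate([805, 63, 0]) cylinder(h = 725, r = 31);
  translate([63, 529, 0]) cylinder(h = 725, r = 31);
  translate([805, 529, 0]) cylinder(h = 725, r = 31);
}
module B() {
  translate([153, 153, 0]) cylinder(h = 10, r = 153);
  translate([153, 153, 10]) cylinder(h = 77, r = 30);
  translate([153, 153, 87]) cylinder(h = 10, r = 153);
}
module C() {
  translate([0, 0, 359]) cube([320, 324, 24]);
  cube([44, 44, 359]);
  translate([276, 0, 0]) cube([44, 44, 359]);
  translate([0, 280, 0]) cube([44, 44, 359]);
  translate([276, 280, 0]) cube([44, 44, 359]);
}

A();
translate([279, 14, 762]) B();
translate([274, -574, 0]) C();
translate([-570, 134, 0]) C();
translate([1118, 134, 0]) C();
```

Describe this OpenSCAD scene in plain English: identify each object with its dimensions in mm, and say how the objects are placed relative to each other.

A is a table: top 868 mm (x) × 592 mm (y), 37 mm thick, upper face at z = 762 mm, on four round legs of 62 mm diameter, each leg's bounding box inset 32 mm from the nearest pair of top edges, running from z = 0 to the bottom of the top.

B is a spool: two coaxial disc flanges of radius 153 mm and thickness 10 mm, joined by a core cylinder of radius 30 mm and height 77 mm. The lower flange rests on z = 0 and the three cylinders share a vertical axis.

C is a four-legged stool. The seat is a 320×324×24 mm slab whose top surface is at z = 383 mm; four square legs, each 44×44 mm in cross-section, run from the floor (z = 0) to the underside of the seat, each flush with a corner of the seat.

The spool is on top of the table. Three stools sit around the table at the −y, −x, +x sides.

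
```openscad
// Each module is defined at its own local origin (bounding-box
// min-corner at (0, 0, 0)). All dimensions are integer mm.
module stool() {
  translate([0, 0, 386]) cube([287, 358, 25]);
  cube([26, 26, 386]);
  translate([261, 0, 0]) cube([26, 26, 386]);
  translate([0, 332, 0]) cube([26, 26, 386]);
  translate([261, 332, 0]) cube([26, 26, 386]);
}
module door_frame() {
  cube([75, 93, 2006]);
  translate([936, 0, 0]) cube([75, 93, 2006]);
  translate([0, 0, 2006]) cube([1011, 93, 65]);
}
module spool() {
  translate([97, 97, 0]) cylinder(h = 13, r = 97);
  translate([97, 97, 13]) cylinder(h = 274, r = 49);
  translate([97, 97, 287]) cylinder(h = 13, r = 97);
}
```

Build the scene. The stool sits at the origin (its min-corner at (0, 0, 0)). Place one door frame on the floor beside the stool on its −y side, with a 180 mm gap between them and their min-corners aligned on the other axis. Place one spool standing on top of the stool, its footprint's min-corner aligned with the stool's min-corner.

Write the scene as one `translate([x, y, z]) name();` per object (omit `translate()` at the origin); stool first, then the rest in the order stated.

stool();
translate([0, -273, 0]) door_frame();
translate([0, 0, 411]) spool();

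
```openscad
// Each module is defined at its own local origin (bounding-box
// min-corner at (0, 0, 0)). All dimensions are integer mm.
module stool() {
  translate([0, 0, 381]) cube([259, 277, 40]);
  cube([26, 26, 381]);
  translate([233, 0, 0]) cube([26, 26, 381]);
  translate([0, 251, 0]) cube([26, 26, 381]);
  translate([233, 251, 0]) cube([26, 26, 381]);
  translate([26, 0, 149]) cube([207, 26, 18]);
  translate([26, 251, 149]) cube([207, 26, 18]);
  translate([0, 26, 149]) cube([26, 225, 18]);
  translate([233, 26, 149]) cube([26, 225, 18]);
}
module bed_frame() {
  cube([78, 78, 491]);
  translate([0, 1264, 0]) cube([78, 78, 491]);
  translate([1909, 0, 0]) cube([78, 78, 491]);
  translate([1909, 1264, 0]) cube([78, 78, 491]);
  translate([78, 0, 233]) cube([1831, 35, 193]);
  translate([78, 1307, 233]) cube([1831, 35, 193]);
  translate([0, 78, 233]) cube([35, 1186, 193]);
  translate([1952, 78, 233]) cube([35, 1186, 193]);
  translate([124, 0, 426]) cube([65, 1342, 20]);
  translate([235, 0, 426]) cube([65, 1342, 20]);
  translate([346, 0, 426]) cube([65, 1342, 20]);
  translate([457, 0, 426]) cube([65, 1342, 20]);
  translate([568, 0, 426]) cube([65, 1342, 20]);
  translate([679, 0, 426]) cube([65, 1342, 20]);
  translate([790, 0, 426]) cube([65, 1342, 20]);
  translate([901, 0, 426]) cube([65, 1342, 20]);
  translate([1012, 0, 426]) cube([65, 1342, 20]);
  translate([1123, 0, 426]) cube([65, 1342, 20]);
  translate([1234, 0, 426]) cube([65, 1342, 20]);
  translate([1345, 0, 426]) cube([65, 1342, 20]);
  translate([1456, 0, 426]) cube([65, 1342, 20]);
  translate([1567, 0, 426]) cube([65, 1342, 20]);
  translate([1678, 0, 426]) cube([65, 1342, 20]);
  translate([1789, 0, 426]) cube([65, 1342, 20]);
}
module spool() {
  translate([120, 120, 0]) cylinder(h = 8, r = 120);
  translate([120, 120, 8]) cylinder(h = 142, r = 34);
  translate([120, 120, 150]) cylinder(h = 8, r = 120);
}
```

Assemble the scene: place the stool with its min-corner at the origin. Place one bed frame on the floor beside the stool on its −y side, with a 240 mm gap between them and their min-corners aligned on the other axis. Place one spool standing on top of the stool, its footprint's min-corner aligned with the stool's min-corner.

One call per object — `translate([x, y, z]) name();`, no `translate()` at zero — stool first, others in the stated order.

stool();
translate([0, -1582, 0]) bed_frame();
translate([0, 0, 421]) spool();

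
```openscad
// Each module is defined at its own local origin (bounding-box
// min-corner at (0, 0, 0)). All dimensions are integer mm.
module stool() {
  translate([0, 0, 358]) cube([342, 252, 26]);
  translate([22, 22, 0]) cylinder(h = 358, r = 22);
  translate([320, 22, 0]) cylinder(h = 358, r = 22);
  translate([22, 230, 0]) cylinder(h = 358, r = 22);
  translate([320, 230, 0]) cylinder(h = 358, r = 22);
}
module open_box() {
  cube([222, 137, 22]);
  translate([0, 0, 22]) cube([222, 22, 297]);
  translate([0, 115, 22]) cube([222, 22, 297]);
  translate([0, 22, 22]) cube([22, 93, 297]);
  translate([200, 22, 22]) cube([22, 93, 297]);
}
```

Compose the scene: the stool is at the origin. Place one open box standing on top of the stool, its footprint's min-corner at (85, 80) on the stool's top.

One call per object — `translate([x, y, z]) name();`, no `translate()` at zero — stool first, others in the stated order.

stool();
translate([85, 80, 384]) open_box();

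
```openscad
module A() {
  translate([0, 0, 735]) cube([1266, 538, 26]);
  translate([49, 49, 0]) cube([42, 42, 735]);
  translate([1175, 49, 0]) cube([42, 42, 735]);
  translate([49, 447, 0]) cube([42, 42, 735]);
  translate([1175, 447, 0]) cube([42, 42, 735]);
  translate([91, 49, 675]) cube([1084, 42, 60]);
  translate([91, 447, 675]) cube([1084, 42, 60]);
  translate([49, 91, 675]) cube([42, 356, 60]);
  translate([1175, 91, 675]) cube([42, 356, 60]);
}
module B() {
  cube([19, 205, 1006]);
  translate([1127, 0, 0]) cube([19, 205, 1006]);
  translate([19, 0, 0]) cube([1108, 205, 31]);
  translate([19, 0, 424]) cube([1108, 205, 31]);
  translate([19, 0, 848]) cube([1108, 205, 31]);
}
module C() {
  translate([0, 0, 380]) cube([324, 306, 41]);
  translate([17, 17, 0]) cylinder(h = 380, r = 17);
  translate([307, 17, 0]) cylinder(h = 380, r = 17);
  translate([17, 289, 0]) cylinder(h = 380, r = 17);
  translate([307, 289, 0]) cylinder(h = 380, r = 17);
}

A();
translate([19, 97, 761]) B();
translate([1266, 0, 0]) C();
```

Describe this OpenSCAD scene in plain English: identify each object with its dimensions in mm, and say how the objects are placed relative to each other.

A is a table with a 1266×538 mm rectangular top, 26 mm thick, top surface at z = 761 mm, supported by four 42×42 mm square legs, each inset 49 mm from the nearest pair of top edges, running from the floor. Four apron rails, 42 mm thick and 60 mm tall, run between adjacent legs with their top edges flush with the underside of the top and their outer faces flush with the legs' outer faces.

B is an open bookshelf. Two side panels, each 19 mm thick, 205 mm deep and 1006 mm tall, stand 1146 mm apart (outside-to-outside). Between them sit 3 shelves, each 31 mm thick and 205 mm deep, spanning the full gap between the sides. The bottom shelf rests on the floor (its underside at z = 0) and the clear gap between one shelf's top and the next shelf's underside is 393 mm.

C is a simple wooden stool: a rectangular seat 324 mm (x) by 306 mm (y), 41 mm thick, top face at z = 421 mm, on four round legs, each 34 mm in diameter. The legs rest on z = 0, each leg's axis is inset half a diameter from the nearest pair of seat edges (so the leg's bounding box is flush with the corner).

The bookshelf is on top of the table. The stool is against the table's +x side, with their −y faces flush.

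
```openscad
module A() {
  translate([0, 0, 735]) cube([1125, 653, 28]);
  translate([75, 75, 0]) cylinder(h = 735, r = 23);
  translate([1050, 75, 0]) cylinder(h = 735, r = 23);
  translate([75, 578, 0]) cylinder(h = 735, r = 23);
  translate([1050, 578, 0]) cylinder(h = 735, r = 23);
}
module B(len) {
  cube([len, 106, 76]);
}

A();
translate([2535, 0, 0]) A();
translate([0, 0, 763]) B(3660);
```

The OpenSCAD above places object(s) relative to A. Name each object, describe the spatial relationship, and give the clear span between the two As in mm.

A is a table. B is a beam. A beam spans the tops of two tables. The clear span between the two tables is 1410 mm.

Second table starts at x = 2535; first ends at x = 1125; clear span = 2535 − 1125 = 1410 mm.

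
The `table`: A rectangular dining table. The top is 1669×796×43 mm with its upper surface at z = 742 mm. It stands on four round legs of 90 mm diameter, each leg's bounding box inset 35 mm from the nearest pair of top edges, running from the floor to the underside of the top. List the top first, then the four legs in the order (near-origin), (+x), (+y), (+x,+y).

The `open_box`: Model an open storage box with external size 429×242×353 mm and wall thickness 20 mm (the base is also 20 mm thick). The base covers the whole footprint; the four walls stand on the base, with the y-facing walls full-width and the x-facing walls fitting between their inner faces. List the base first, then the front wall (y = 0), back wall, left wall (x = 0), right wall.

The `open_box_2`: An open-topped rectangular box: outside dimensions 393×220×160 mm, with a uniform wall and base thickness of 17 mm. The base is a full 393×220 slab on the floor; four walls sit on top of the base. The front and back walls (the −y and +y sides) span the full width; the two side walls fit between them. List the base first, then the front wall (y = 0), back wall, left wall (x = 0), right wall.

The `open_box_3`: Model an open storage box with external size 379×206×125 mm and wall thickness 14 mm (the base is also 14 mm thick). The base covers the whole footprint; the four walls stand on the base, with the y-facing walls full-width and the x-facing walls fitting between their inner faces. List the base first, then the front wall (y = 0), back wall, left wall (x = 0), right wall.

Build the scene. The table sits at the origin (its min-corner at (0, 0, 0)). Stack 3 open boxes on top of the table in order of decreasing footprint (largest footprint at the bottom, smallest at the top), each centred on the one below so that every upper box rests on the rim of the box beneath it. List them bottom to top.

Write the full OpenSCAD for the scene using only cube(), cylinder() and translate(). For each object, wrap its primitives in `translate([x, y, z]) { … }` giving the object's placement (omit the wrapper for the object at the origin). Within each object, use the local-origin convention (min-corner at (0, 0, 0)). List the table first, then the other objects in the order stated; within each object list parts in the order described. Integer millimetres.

translate([0, 0, 699]) cube([1669, 796, 43]);
translate([80, 80, 0]) cylinder(h = 699, r = 45);
translate([1589, 80, 0]) cylinder(h = 699, r = 45);
translate([80, 716, 0]) cylinder(h = 699, r = 45);
translate([1589, 716, 0]) cylinder(h = 699, r = 45);
translate([620, 277, 742]) {
  cube([429, 242, 20]);
  translate([0, 0, 20]) cube([429, 20, 333]);
  translate([0, 222, 20]) cube([429, 20, 333]);
  translate([0, 20, 20]) cube([20, 202, 333]);
  translate([409, 20, 20]) cube([20, 202, 333]);
}
translate([638, 288, 1095]) {
  cube([393, 220, 17]);
  translate([0, 0, 17]) cube([393, 17, 143]);
  translate([0, 203, 17]) cube([393, 17, 143]);
  translate([0, 17, 17]) cube([17, 186, 143]);
  translate([376, 17, 17]) cube([17, 186, 143]);
}
translate([645, 295, 1255]) {
  cube([379, 206, 14]);
  translate([0, 0, 14]) cube([379, 14, 111]);
  translate([0, 192, 14]) cube([379, 14, 111]);
  translate([0, 14, 14]) cube([14, 178, 111]);
  translate([365, 14, 14]) cube([14, 178, 111]);
}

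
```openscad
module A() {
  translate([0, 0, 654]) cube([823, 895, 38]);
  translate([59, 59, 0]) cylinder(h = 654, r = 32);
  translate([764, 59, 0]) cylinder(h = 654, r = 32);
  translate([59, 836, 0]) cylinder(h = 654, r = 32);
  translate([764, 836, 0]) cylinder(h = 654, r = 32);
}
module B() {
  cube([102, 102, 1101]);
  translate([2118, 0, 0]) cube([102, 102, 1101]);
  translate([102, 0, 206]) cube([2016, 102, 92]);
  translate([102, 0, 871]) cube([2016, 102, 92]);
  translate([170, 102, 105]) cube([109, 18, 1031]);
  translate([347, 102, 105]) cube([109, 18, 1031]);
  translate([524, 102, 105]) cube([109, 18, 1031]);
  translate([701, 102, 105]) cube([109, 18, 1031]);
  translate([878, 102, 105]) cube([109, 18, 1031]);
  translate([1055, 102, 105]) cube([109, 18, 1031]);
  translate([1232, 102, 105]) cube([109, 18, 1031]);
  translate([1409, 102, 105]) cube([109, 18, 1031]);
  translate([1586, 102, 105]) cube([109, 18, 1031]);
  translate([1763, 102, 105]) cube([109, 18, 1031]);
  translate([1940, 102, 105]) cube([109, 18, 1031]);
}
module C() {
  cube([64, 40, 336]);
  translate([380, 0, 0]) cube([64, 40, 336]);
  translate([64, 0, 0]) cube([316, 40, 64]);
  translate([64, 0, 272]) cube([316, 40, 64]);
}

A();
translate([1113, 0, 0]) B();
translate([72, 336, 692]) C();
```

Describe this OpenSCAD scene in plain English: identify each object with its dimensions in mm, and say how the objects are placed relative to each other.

A is a rectangular dining table. The top is 823×895×38 mm with its upper surface at z = 692 mm. It stands on four round legs of 64 mm diameter, each leg's bounding box inset 27 mm from the nearest pair of top edges, running from the floor to the underside of the top.

B is a fence section. Two 102×102 mm posts, 1101 mm tall, stand on the floor with a clear span of 2016 mm between their inner faces. Two horizontal rails of 102×92 mm section span the gap between the posts with their undersides at z = 206 mm and z = 871 mm, flush with the posts' −y face. 11 pickets, each 109 mm wide, 18 mm thick and 1031 mm tall, are fixed to the +y face of the rails with their bottoms at z = 105 mm, evenly spaced across the span with equal gaps (rounded down to the nearest mm) at the −x end and between each pair — any rounding remainder accumulates at the +x end.

C is a rectangular picture frame lying in the x–z plane (depth along y). The opening is 316 mm wide (x) by 208 mm tall (z), surrounded by a border 64 mm wide on all four sides. The frame is 40 mm deep and is made of two full-height vertical stiles with two horizontal rails fitted between them.

The fence section is on the floor beside the table on its +x side. The picture frame is on top of the table.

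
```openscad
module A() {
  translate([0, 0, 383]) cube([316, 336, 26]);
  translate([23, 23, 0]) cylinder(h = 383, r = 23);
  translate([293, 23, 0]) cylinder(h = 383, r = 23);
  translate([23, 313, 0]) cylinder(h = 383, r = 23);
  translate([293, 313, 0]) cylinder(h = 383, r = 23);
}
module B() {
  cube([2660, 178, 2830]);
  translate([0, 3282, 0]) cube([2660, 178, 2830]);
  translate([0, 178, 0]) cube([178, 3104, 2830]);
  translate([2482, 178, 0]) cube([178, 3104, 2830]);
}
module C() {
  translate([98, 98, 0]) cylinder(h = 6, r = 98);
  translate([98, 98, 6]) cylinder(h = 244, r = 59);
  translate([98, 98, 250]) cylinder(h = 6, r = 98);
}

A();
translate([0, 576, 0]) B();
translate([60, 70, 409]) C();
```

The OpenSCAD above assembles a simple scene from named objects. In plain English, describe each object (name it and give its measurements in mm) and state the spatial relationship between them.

A is a four-legged stool. The seat is 316×336 mm, 26 mm thick, top at z = 409 mm. It stands on four round legs, each 46 mm in diameter, from z = 0 to the seat underside, each leg's axis is inset half a diameter from the nearest pair of seat edges (so the leg's bounding box is flush with the corner).

B is the wall frame of a small rectangular building: four walls, each 2830 mm tall and 178 mm thick, enclosing a footprint 2660 mm (x) by 3460 mm (y) outside-to-outside, with no floor or roof. The front and back walls (the −y and +y sides) span the full width; the two side walls fit between them.

C is a spool: two coaxial disc flanges of radius 98 mm and thickness 6 mm, joined by a core cylinder of radius 59 mm and height 244 mm. The lower flange rests on z = 0 and the three cylinders share a vertical axis.

The house frame is on the floor beside the stool on its +y side. The spool is on top of the stool, centred.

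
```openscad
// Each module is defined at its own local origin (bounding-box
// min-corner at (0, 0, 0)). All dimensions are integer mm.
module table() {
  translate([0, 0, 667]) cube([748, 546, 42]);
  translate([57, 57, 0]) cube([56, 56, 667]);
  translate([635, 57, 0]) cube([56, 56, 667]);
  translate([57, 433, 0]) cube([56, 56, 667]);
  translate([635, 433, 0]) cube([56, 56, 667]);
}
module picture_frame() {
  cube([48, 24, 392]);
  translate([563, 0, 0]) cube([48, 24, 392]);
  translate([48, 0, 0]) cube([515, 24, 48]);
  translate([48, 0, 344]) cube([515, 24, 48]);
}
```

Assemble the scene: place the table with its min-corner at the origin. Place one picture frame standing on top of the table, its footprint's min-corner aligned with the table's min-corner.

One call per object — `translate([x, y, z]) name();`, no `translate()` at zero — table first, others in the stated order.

table();
translate([0, 0, 709]) picture_frame();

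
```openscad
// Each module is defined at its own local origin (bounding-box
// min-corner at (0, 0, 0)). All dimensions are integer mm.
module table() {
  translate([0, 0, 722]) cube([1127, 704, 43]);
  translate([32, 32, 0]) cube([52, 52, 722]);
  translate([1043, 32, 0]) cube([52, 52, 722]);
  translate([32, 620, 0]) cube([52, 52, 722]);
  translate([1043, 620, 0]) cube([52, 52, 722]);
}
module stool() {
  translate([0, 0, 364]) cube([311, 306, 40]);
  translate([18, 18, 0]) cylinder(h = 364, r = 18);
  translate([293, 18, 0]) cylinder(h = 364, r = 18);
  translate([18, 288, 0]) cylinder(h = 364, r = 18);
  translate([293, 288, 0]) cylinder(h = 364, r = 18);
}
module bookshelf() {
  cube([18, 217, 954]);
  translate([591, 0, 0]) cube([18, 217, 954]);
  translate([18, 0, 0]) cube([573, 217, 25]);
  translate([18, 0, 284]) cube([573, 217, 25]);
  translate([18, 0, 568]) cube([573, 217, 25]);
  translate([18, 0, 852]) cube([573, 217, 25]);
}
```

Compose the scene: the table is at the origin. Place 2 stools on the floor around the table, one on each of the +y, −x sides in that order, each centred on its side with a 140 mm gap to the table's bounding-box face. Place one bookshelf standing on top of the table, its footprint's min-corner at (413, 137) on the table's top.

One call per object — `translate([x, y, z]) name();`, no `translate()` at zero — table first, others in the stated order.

table();
translate([408, 844, 0]) stool();
translate([-451, 199, 0]) stool();
translate([413, 137, 765]) bookshelf();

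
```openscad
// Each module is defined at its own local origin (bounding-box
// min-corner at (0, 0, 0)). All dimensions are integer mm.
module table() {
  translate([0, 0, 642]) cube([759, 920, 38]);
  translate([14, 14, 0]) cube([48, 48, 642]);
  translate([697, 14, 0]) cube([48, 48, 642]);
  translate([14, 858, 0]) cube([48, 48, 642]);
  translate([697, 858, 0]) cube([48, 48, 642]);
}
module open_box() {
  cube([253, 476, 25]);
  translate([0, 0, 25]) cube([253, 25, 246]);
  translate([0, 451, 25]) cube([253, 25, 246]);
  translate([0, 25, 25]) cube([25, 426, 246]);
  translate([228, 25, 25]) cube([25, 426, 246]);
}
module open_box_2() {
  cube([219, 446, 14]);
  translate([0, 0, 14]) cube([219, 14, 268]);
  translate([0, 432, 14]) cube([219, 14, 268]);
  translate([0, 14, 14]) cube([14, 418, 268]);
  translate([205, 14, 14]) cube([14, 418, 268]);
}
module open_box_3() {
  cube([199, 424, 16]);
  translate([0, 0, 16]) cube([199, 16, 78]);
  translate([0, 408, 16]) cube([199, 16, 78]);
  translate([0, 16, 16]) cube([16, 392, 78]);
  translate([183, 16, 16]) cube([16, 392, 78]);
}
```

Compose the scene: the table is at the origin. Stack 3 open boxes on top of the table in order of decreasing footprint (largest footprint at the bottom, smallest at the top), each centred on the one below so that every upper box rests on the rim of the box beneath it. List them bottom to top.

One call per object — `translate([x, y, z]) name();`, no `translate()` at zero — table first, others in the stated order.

table();
translate([253, 222, 680]) open_box();
translate([270, 237, 951]) open_box_2();
translate([280, 248, 1233]) open_box_3();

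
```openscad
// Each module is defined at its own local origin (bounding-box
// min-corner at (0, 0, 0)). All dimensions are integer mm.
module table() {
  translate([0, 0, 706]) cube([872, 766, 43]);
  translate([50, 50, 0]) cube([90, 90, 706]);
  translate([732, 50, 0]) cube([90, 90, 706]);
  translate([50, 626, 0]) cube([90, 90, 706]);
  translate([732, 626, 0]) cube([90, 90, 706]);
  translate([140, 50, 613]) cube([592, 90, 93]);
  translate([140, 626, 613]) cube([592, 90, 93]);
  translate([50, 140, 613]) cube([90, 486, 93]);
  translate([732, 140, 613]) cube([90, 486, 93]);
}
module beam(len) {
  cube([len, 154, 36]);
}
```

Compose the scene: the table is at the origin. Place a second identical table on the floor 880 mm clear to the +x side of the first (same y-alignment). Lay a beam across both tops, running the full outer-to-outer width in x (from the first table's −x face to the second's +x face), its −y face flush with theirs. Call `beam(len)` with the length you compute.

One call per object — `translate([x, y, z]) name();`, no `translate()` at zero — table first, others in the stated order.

table();
translate([1752, 0, 0]) table();
translate([0, 0, 749]) beam(2624);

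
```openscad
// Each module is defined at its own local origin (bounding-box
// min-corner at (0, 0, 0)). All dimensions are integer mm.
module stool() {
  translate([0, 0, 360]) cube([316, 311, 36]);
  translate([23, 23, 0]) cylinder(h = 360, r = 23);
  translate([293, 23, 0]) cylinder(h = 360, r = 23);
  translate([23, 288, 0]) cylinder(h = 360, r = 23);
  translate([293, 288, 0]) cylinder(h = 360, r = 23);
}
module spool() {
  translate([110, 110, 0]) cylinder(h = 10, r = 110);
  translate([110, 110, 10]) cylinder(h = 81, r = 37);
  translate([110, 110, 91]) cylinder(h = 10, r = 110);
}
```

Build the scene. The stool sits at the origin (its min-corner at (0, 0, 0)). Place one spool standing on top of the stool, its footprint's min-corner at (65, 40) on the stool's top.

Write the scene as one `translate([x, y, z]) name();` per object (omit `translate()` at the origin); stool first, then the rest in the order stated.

stool();
translate([65, 40, 396]) spool();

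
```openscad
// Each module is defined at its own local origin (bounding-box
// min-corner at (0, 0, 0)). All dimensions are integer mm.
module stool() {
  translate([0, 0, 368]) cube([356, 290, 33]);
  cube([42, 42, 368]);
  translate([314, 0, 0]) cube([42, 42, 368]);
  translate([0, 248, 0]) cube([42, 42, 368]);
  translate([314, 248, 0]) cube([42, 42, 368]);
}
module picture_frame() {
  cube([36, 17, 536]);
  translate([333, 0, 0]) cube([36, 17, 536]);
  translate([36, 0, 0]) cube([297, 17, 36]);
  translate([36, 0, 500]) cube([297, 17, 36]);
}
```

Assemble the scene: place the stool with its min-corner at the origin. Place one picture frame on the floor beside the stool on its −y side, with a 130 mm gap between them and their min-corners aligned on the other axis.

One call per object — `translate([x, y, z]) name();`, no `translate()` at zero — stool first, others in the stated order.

stool();
translate([0, -147, 0]) picture_frame();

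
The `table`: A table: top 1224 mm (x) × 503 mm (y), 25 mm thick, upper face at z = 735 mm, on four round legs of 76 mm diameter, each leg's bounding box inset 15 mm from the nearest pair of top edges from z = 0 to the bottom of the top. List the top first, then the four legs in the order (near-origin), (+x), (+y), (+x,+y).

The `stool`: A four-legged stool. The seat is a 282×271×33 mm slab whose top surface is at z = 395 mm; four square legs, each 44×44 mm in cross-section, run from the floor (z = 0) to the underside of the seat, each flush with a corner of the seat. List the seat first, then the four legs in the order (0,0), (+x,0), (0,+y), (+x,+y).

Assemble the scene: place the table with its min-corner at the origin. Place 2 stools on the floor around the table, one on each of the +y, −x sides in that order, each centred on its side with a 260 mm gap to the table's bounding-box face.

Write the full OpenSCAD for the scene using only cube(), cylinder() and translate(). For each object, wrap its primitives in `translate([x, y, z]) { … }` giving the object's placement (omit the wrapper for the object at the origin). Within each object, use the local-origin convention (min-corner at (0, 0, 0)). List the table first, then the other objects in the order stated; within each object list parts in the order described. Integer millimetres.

translate([0, 0, 710]) cube([1224, 503, 25]);
translate([53, 53, 0]) cylinder(h = 710, r = 38);
translate([1171, 53, 0]) cylinder(h = 710, r = 38);
translate([53, 450, 0]) cylinder(h = 710, r = 38);
translate([1171, 450, 0]) cylinder(h = 710, r = 38);
translate([471, 763, 0]) {
  translate([0, 0, 362]) cube([282, 271, 33]);
  cube([44, 44, 362]);
  translate([238, 0, 0]) cube([44, 44, 362]);
  translate([0, 227, 0]) cube([44, 44, 362]);
  translate([238, 227, 0]) cube([44, 44, 362]);
}
translate([-542, 116, 0]) {
  translate([0, 0, 362]) cube([282, 271, 33]);
  cube([44, 44, 362]);
  translate([238, 0, 0]) cube([44, 44, 362]);
  translate([0, 227, 0]) cube([44, 44, 362]);
  translate([238, 227, 0]) cube([44, 44, 362]);
}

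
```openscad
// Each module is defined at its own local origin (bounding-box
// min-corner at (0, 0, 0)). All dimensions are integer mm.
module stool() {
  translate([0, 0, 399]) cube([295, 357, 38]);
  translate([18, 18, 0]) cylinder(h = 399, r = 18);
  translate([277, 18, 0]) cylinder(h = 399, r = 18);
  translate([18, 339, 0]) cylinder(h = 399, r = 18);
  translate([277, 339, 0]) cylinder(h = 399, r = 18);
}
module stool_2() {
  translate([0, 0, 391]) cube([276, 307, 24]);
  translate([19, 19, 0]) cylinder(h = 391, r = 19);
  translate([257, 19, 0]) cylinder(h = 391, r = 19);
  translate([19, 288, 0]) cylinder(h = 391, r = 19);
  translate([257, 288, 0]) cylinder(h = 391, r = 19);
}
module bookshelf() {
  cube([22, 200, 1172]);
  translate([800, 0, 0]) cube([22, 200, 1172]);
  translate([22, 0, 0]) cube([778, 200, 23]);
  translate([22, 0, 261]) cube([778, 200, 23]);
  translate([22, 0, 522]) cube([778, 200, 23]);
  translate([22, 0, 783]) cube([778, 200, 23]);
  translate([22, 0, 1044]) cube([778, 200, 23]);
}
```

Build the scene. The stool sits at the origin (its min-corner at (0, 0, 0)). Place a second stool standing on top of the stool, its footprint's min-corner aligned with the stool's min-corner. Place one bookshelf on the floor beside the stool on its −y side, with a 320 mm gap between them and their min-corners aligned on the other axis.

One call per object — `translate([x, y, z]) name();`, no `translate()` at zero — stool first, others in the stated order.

stool();
translate([0, 0, 437]) stool_2();
translate([0, -520, 0]) bookshelf();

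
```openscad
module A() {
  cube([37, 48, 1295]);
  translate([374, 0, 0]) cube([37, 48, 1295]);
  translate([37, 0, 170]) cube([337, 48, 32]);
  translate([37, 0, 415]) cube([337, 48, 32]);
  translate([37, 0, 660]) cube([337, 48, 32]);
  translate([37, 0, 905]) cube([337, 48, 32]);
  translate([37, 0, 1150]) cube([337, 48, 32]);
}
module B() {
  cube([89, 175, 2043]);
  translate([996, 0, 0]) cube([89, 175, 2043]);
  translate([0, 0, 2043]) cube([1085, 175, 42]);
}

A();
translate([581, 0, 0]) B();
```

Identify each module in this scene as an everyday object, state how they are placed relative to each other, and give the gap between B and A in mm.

The door frame's nearest face is 170 mm from the ladder's +x face.

A is a ladder. B is a door frame. The door frame is on the floor beside the ladder on its +x side. The gap between the door frame and the ladder is 170 mm.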